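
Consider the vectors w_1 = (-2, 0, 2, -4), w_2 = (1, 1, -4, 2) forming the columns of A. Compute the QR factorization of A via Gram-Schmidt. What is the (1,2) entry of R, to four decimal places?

r_{12} = -3.6742

e_1 = w_1/‖w_1‖ = (-2, 0, 2, -4)/4.8990 = (-0.4082, 0.0000, 0.4082, -0.8165).
r_{12} = e_1·w_2 = -3.6742.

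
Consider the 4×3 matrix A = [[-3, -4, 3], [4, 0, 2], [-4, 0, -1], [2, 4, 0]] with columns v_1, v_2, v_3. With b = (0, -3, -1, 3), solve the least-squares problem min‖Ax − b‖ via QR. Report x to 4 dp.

x = (-0.4282, 0.8004, 0.4207)

v_1 = (-3, 4, -4, 2); ‖v_1‖ = 6.7082, so e_1 = (-0.4472, 0.5963, -0.5963, 0.2981).
e_1·v_2 = (-0.4472)·(-4) + 0.5963·0 + (-0.5963)·0 + 0.2981·4 = 2.9814.
u_2 = v_2 − 2.9814·e_1 = (-2.6667, -1.7778, 1.7778, 3.1111).
‖u_2‖ = 4.8074, so e_2 = (-0.5547, -0.3698, 0.3698, 0.6472).
e_1·v_3 = (-0.4472)·3 + 0.5963·2 + (-0.5963)·(-1) + 0.2981·0 = 0.4472; e_2·v_3 = (-0.5547)·3 + (-0.3698)·2 + 0.3698·(-1) + 0.6472·0 = -2.7735.
u_3 = v_3 − 0.4472·e_1 + 2.7735·e_2 = (1.6615, 0.7077, 0.2923, 1.6615).
‖u_3‖ = 2.4714, so e_3 = (0.6723, 0.2864, 0.1183, 0.6723).
Qᵀb = (-0.2981, 2.6811, 1.0396).
Back-substitute: x_3 = 1.0396/2.4714 = 0.4207.
x_2 = (2.6811 + 2.7735·0.4207)/4.8074 = 0.8004.
x_1 = (-0.2981 − 2.9814·0.8004 − 0.4472·0.4207)/6.7082 = -0.4282.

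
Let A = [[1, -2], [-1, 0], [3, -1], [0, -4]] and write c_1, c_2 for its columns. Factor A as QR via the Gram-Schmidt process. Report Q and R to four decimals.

Q = [[0.3015, -0.3571], [-0.3015, -0.1050], [0.9045, 0.0840], [0.0000, -0.9243]], R = [[3.3166, -1.5076], [0.0000, 4.3275]]

c_1 = (1, -1, 3, 0); ‖c_1‖ = 3.3166, so e_1 = (0.3015, -0.3015, 0.9045, 0.0000).
e_1·c_2 = 0.3015·(-2) + (-0.3015)·0 + 0.9045·(-1) + 0.0000·(-4) = -1.5076.
u_2 = c_2 + 1.5076·e_1 = (-1.5455, -0.4545, 0.3636, -4.0000).
‖u_2‖ = 4.3275, so e_2 = (-0.3571, -0.1050, 0.0840, -0.9243).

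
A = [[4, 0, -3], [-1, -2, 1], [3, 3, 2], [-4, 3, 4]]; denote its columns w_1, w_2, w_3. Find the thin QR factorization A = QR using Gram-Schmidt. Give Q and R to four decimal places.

q_1 = w_1/‖w_1‖ = (4, -1, 3, -4)/6.4807 = (0.6172, -0.1543, 0.4629, -0.6172).
r_{12} = q_1·w_2 = -0.1543.
u_2 = w_2 + 0.1543·q_1 = (0.0952, -2.0238, 3.0714, 2.9048).
‖u_2‖ = 4.6879, so q_2 = (0.0203, -0.4317, 0.6552, 0.6196).
r_{13} = q_1·w_3 = -3.5490; r_{23} = q_2·w_3 = 3.2962.
u_3 = w_3 + 3.5490·q_1 − 3.2962·q_2 = (-0.8765, 1.8754, 1.4832, -0.2329).
‖u_3‖ = 2.5573, so q_3 = (-0.3427, 0.7334, 0.5800, -0.0911).

Q = [[0.6172, 0.0203, -0.3427], [-0.1543, -0.4317, 0.7334], [0.4629, 0.6552, 0.5800], [-0.6172, 0.6196, -0.0911]], R = [[6.4807, -0.1543, -3.5490], [0.0000, 4.6879, 3.2962], [0.0000, 0.0000, 2.5573]]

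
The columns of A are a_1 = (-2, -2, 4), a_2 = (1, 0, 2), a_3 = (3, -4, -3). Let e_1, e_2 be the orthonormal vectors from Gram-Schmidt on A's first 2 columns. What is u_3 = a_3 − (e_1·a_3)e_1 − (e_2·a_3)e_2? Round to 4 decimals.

a_1 = (-2, -2, 4); ‖a_1‖ = 4.8990, so e_1 = (-0.4082, -0.4082, 0.8165).
e_1·a_2 = (-0.4082)·1 + (-0.4082)·0 + 0.8165·2 = 1.2247.
u_2 = a_2 − 1.2247·e_1 = (1.5000, 0.5000, 1.0000).
‖u_2‖ = 1.8708, so e_2 = (0.8018, 0.2673, 0.5345).
e_1·a_3 = (-0.4082)·3 + (-0.4082)·(-4) + 0.8165·(-3) = -2.0412; e_2·a_3 = 0.8018·3 + 0.2673·(-4) + 0.5345·(-3) = -0.2673.
u_3 = a_3 + 2.0412·e_1 + 0.2673·e_2 = (2.3810, -4.7619, -1.1905).

u_3 = (2.3810, -4.7619, -1.1905)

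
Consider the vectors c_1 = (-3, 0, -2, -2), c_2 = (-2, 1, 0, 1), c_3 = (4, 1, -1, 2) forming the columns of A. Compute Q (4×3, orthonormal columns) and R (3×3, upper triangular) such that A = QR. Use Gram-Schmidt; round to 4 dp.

q_1 = c_1/‖c_1‖ = (-3, 0, -2, -2)/4.1231 = (-0.7276, 0.0000, -0.4851, -0.4851).
r_{12} = q_1·c_2 = 0.9701.
u_2 = c_2 − 0.9701·q_1 = (-1.2941, 1.0000, 0.4706, 1.4706).
‖u_2‖ = 2.2492, so q_2 = (-0.5754, 0.4446, 0.2092, 0.6538).
r_{13} = q_1·c_3 = -3.3955; r_{23} = q_2·c_3 = -0.7584.
u_3 = c_3 + 3.3955·q_1 + 0.7584·q_2 = (1.0930, 1.3372, -2.4884, 0.8488).
‖u_3‖ = 3.1457, so q_3 = (0.3475, 0.4251, -0.7910, 0.2698).

Q = [[-0.7276, -0.5754, 0.3475], [0.0000, 0.4446, 0.4251], [-0.4851, 0.2092, -0.7910], [-0.4851, 0.6538, 0.2698]], R = [[4.1231, 0.9701, -3.3955], [0.0000, 2.2492, -0.7584], [0.0000, 0.0000, 3.1457]]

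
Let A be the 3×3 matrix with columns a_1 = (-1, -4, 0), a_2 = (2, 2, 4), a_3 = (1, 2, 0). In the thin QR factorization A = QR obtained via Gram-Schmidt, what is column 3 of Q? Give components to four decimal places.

e_3 = (0.9117, -0.2279, -0.3419)

a_1 = (-1, -4, 0); ‖a_1‖ = 4.1231, so e_1 = (-0.2425, -0.9701, 0.0000).
e_1·a_2 = (-0.2425)·2 + (-0.9701)·2 + 0.0000·4 = -2.4254.
u_2 = a_2 + 2.4254·e_1 = (1.4118, -0.3529, 4.0000).
‖u_2‖ = 4.2565, so e_2 = (0.3317, -0.0829, 0.9397).
e_1·a_3 = (-0.2425)·1 + (-0.9701)·2 + 0.0000·0 = -2.1828; e_2·a_3 = 0.3317·1 + (-0.0829)·2 + 0.9397·0 = 0.1658.
u_3 = a_3 + 2.1828·e_1 − 0.1658·e_2 = (0.4156, -0.1039, -0.1558).
‖u_3‖ = 0.4558, so e_3 = (0.9117, -0.2279, -0.3419).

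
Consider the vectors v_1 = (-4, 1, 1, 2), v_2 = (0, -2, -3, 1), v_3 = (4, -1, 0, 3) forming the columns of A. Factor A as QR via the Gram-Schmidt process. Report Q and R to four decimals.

Q = [[-0.8528, -0.1480, 0.4835], [0.2132, -0.5055, -0.0045], [0.2132, -0.7768, 0.2795], [0.4264, 0.3452, 0.8295]], R = [[4.6904, -0.6396, -2.3452], [0.0000, 3.6866, 0.9494], [0.0000, 0.0000, 4.4270]]

v_1 = (-4, 1, 1, 2); ‖v_1‖ = 4.6904, so q_1 = (-0.8528, 0.2132, 0.2132, 0.4264).
q_1·v_2 = (-0.8528)·0 + 0.2132·(-2) + 0.2132·(-3) + 0.4264·1 = -0.6396.
u_2 = v_2 + 0.6396·q_1 = (-0.5455, -1.8636, -2.8636, 1.2727).
‖u_2‖ = 3.6866, so q_2 = (-0.1480, -0.5055, -0.7768, 0.3452).
q_1·v_3 = (-0.8528)·4 + 0.2132·(-1) + 0.2132·0 + 0.4264·3 = -2.3452; q_2·v_3 = (-0.1480)·4 + (-0.5055)·(-1) + (-0.7768)·0 + 0.3452·3 = 0.9494.
u_3 = v_3 + 2.3452·q_1 − 0.9494·q_2 = (2.1405, -0.0201, 1.2375, 3.6722).
‖u_3‖ = 4.4270, so q_3 = (0.4835, -0.0045, 0.2795, 0.8295).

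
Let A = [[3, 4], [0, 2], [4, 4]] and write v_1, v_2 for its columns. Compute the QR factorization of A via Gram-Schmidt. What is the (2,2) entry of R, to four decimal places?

r_{22} = 2.1541

v_1 = (3, 0, 4); ‖v_1‖ = 5.0000, so q_1 = (0.6000, 0.0000, 0.8000).
q_1·v_2 = 0.6000·4 + 0.0000·2 + 0.8000·4 = 5.6000.
u_2 = v_2 − 5.6000·q_1 = (0.6400, 2.0000, -0.4800).
r_{22} = ‖u_2‖ = 2.1541.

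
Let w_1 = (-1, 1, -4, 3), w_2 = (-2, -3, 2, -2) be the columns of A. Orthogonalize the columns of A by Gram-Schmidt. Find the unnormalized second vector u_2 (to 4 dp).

w_1 = (-1, 1, -4, 3); ‖w_1‖ = 5.1962, so e_1 = (-0.1925, 0.1925, -0.7698, 0.5774).
e_1·w_2 = (-0.1925)·(-2) + 0.1925·(-3) + (-0.7698)·2 + 0.5774·(-2) = -2.8868.
u_2 = w_2 + 2.8868·e_1 = (-2.5556, -2.4444, -0.2222, -0.3333).

u_2 = (-2.5556, -2.4444, -0.2222, -0.3333)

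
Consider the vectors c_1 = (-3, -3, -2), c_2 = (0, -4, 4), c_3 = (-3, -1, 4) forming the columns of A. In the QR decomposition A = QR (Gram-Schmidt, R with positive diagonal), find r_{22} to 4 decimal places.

r_{22} = 5.5922

c_1 = (-3, -3, -2); ‖c_1‖ = 4.6904, so e_1 = (-0.6396, -0.6396, -0.4264).
e_1·c_2 = (-0.6396)·0 + (-0.6396)·(-4) + (-0.4264)·4 = 0.8528.
u_2 = c_2 − 0.8528·e_1 = (0.5455, -3.4545, 4.3636).
r_{22} = ‖u_2‖ = 5.5922.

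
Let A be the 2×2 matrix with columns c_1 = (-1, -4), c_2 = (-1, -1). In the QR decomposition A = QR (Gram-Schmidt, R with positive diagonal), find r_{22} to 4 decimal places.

c_1 = (-1, -4); ‖c_1‖ = 4.1231, so e_1 = (-0.2425, -0.9701).
e_1·c_2 = (-0.2425)·(-1) + (-0.9701)·(-1) = 1.2127.
u_2 = c_2 − 1.2127·e_1 = (-0.7059, 0.1765).
r_{22} = ‖u_2‖ = 0.7276.

r_{22} = 0.7276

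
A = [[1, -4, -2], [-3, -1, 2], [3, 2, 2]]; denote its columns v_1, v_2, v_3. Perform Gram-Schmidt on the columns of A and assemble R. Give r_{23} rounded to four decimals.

r_{23} = 2.3726

v_1 = (1, -3, 3); ‖v_1‖ = 4.3589, so e_1 = (0.2294, -0.6882, 0.6882).
e_1·v_2 = 0.2294·(-4) + (-0.6882)·(-1) + 0.6882·2 = 1.1471.
u_2 = v_2 − 1.1471·e_1 = (-4.2632, -0.2105, 1.2105).
‖u_2‖ = 4.4367, so e_2 = (-0.9609, -0.0475, 0.2728).
r_{23} = e_2·v_3 = 2.3726.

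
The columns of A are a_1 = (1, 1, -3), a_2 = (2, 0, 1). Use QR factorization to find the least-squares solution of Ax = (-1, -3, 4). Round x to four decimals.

x = (-1.4444, 0.1111)

e_1 = a_1/‖a_1‖ = (1, 1, -3)/3.3166 = (0.3015, 0.3015, -0.9045).
r_{12} = e_1·a_2 = -0.3015.
u_2 = a_2 + 0.3015·e_1 = (2.0909, 0.0909, 0.7273).
‖u_2‖ = 2.2156, so e_2 = (0.9437, 0.0410, 0.3282).
Qᵀb = (-4.8242, 0.2462).
Back-substitute: x_2 = 0.2462/2.2156 = 0.1111.
x_1 = (-4.8242 + 0.3015·0.1111)/3.3166 = -1.4444.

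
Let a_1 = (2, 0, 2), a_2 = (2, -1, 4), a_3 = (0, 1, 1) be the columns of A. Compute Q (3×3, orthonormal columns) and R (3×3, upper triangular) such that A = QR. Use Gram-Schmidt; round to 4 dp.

a_1 = (2, 0, 2); ‖a_1‖ = 2.8284, so q_1 = (0.7071, 0.0000, 0.7071).
q_1·a_2 = 0.7071·2 + 0.0000·(-1) + 0.7071·4 = 4.2426.
u_2 = a_2 − 4.2426·q_1 = (-1.0000, -1.0000, 1.0000).
‖u_2‖ = 1.7321, so q_2 = (-0.5774, -0.5774, 0.5774).
q_1·a_3 = 0.7071·0 + 0.0000·1 + 0.7071·1 = 0.7071; q_2·a_3 = (-0.5774)·0 + (-0.5774)·1 + 0.5774·1 = 0.0000.
u_3 = a_3 − 0.7071·q_1 − 0.0000·q_2 = (-0.5000, 1.0000, 0.5000).
‖u_3‖ = 1.2247, so q_3 = (-0.4082, 0.8165, 0.4082).

Q = [[0.7071, -0.5774, -0.4082], [0.0000, -0.5774, 0.8165], [0.7071, 0.5774, 0.4082]], R = [[2.8284, 4.2426, 0.7071], [0.0000, 1.7321, 0.0000], [0.0000, 0.0000, 1.2247]]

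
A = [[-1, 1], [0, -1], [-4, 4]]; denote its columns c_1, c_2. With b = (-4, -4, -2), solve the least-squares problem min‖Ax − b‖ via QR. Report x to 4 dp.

c_1 = (-1, 0, -4); ‖c_1‖ = 4.1231, so e_1 = (-0.2425, 0.0000, -0.9701).
e_1·c_2 = (-0.2425)·1 + 0.0000·(-1) + (-0.9701)·4 = -4.1231.
u_2 = c_2 + 4.1231·e_1 = (0.0000, -1.0000, 0.0000).
‖u_2‖ = 1.0000, so e_2 = (0.0000, -1.0000, 0.0000).
Qᵀb = (2.9104, 4.0000).
Back-substitute: x_2 = 4.0000/1.0000 = 4.0000.
x_1 = (2.9104 + 4.1231·4.0000)/4.1231 = 4.7059.

x = (4.7059, 4.0000)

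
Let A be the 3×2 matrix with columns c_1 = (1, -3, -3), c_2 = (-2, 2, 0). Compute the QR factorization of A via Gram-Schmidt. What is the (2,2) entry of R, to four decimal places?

c_1 = (1, -3, -3); ‖c_1‖ = 4.3589, so e_1 = (0.2294, -0.6882, -0.6882).
e_1·c_2 = 0.2294·(-2) + (-0.6882)·2 + (-0.6882)·0 = -1.8353.
u_2 = c_2 + 1.8353·e_1 = (-1.5789, 0.7368, -1.2632).
r_{22} = ‖u_2‖ = 2.1521.

r_{22} = 2.1521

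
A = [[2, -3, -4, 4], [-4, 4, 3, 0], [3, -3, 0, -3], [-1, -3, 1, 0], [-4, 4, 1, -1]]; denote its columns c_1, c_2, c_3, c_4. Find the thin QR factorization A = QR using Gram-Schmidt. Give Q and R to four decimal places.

Q = [[0.2949, -0.2643, -0.7784, 0.1390], [-0.5898, 0.0423, 0.2231, 0.4418], [0.4423, -0.0317, 0.4486, -0.4946], [-0.1474, -0.9621, 0.1946, -0.0348], [-0.5898, 0.0423, -0.3244, -0.7346]], R = [[6.7823, -6.4874, -3.6860, 0.4423], [0.0000, 4.1125, 0.2643, -1.0043], [0.0000, 0.0000, 3.6528, -4.1349], [0.0000, 0.0000, 0.0000, 2.7746]]

c_1 = (2, -4, 3, -1, -4); ‖c_1‖ = 6.7823, so q_1 = (0.2949, -0.5898, 0.4423, -0.1474, -0.5898).
q_1·c_2 = 0.2949·(-3) + (-0.5898)·4 + 0.4423·(-3) + (-0.1474)·(-3) + (-0.5898)·4 = -6.4874.
u_2 = c_2 + 6.4874·q_1 = (-1.0870, 0.1739, -0.1304, -3.9565, 0.1739).
‖u_2‖ = 4.1125, so q_2 = (-0.2643, 0.0423, -0.0317, -0.9621, 0.0423).
q_1·c_3 = 0.2949·(-4) + (-0.5898)·3 + 0.4423·0 + (-0.1474)·1 + (-0.5898)·1 = -3.6860; q_2·c_3 = (-0.2643)·(-4) + 0.0423·3 + (-0.0317)·0 + (-0.9621)·1 + 0.0423·1 = 0.2643.
u_3 = c_3 + 3.6860·q_1 − 0.2643·q_2 = (-2.8432, 0.8149, 1.6388, 0.7108, -1.1851).
‖u_3‖ = 3.6528, so q_3 = (-0.7784, 0.2231, 0.4486, 0.1946, -0.3244).
q_1·c_4 = 0.2949·4 + (-0.5898)·0 + 0.4423·(-3) + (-0.1474)·0 + (-0.5898)·(-1) = 0.4423; q_2·c_4 = (-0.2643)·4 + 0.0423·0 + (-0.0317)·(-3) + (-0.9621)·0 + 0.0423·(-1) = -1.0043; q_3·c_4 = (-0.7784)·4 + 0.2231·0 + 0.4486·(-3) + 0.1946·0 + (-0.3244)·(-1) = -4.1349.
u_4 = c_4 − 0.4423·q_1 + 1.0043·q_2 + 4.1349·q_3 = (0.3857, 1.2258, -1.3724, -0.0964, -2.0381).
‖u_4‖ = 2.7746, so q_4 = (0.1390, 0.4418, -0.4946, -0.0348, -0.7346).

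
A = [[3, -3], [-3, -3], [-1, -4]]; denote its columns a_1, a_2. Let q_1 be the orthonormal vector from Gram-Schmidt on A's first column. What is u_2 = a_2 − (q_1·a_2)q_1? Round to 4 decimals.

a_1 = (3, -3, -1); ‖a_1‖ = 4.3589, so q_1 = (0.6882, -0.6882, -0.2294).
q_1·a_2 = 0.6882·(-3) + (-0.6882)·(-3) + (-0.2294)·(-4) = 0.9177.
u_2 = a_2 − 0.9177·q_1 = (-3.6316, -2.3684, -3.7895).

u_2 = (-3.6316, -2.3684, -3.7895)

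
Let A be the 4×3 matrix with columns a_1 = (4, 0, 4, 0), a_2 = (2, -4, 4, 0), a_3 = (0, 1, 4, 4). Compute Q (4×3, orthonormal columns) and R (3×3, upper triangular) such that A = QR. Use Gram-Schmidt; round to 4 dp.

a_1 = (4, 0, 4, 0); ‖a_1‖ = 5.6569, so q_1 = (0.7071, 0.0000, 0.7071, 0.0000).
q_1·a_2 = 0.7071·2 + 0.0000·(-4) + 0.7071·4 + 0.0000·0 = 4.2426.
u_2 = a_2 − 4.2426·q_1 = (-1.0000, -4.0000, 1.0000, 0.0000).
‖u_2‖ = 4.2426, so q_2 = (-0.2357, -0.9428, 0.2357, 0.0000).
q_1·a_3 = 0.7071·0 + 0.0000·1 + 0.7071·4 + 0.0000·4 = 2.8284; q_2·a_3 = (-0.2357)·0 + (-0.9428)·1 + 0.2357·4 + 0.0000·4 = 0.0000.
u_3 = a_3 − 2.8284·q_1 − 0.0000·q_2 = (-2.0000, 1.0000, 2.0000, 4.0000).
‖u_3‖ = 5.0000, so q_3 = (-0.4000, 0.2000, 0.4000, 0.8000).

Q = [[0.7071, -0.2357, -0.4000], [0.0000, -0.9428, 0.2000], [0.7071, 0.2357, 0.4000], [0.0000, 0.0000, 0.8000]], R = [[5.6569, 4.2426, 2.8284], [0.0000, 4.2426, 0.0000], [0.0000, 0.0000, 5.0000]]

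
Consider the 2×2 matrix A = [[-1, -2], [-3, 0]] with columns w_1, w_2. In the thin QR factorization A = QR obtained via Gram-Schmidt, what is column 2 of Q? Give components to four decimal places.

e_2 = (-0.9487, 0.3162)

w_1 = (-1, -3); ‖w_1‖ = 3.1623, so e_1 = (-0.3162, -0.9487).
e_1·w_2 = (-0.3162)·(-2) + (-0.9487)·0 = 0.6325.
u_2 = w_2 − 0.6325·e_1 = (-1.8000, 0.6000).
‖u_2‖ = 1.8974, so e_2 = (-0.9487, 0.3162).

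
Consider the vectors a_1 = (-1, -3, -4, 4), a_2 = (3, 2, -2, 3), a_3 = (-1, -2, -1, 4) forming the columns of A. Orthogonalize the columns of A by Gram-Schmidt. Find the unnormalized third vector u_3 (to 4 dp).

e_1 = a_1/‖a_1‖ = (-1, -3, -4, 4)/6.4807 = (-0.1543, -0.4629, -0.6172, 0.6172).
r_{12} = e_1·a_2 = 1.6973.
u_2 = a_2 − 1.6973·e_1 = (3.2619, 2.7857, -0.9524, 1.9524).
‖u_2‖ = 4.8082, so e_2 = (0.6784, 0.5794, -0.1981, 0.4061).
r_{13} = e_1·a_3 = 4.1662; r_{23} = e_2·a_3 = -0.0149.
u_3 = a_3 − 4.1662·e_1 + 0.0149·e_2 = (-0.3471, -0.0628, 1.5685, 1.4346).

u_3 = (-0.3471, -0.0628, 1.5685, 1.4346)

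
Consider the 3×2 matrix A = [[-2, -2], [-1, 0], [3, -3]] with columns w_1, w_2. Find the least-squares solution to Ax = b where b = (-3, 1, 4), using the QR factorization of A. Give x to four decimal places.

x = (1.2166, 0.0064)

q_1 = w_1/‖w_1‖ = (-2, -1, 3)/3.7417 = (-0.5345, -0.2673, 0.8018).
r_{12} = q_1·w_2 = -1.3363.
u_2 = w_2 + 1.3363·q_1 = (-2.7143, -0.3571, -1.9286).
‖u_2‖ = 3.3488, so q_2 = (-0.8105, -0.1066, -0.5759).
Qᵀb = (4.5434, 0.0213).
Back-substitute: x_2 = 0.0213/3.3488 = 0.0064.
x_1 = (4.5434 + 1.3363·0.0064)/3.7417 = 1.2166.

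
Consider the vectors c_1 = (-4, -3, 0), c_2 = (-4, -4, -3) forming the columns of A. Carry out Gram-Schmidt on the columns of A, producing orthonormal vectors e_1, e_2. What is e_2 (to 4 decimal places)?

c_1 = (-4, -3, 0); ‖c_1‖ = 5.0000, so e_1 = (-0.8000, -0.6000, 0.0000).
e_1·c_2 = (-0.8000)·(-4) + (-0.6000)·(-4) + 0.0000·(-3) = 5.6000.
u_2 = c_2 − 5.6000·e_1 = (0.4800, -0.6400, -3.0000).
‖u_2‖ = 3.1048, so e_2 = (0.1546, -0.2061, -0.9662).

e_2 = (0.1546, -0.2061, -0.9662)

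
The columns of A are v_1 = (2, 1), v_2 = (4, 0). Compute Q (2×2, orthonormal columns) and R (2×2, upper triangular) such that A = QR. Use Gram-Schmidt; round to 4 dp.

e_1 = v_1/‖v_1‖ = (2, 1)/2.2361 = (0.8944, 0.4472).
r_{12} = e_1·v_2 = 3.5777.
u_2 = v_2 − 3.5777·e_1 = (0.8000, -1.6000).
‖u_2‖ = 1.7889, so e_2 = (0.4472, -0.8944).

Q = [[0.8944, 0.4472], [0.4472, -0.8944]], R = [[2.2361, 3.5777], [0.0000, 1.7889]]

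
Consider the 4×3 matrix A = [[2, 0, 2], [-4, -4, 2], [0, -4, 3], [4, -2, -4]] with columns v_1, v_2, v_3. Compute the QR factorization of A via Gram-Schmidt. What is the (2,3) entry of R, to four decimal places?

r_{23} = -1.2916

v_1 = (2, -4, 0, 4); ‖v_1‖ = 6.0000, so q_1 = (0.3333, -0.6667, 0.0000, 0.6667).
q_1·v_2 = 0.3333·0 + (-0.6667)·(-4) + 0.0000·(-4) + 0.6667·(-2) = 1.3333.
u_2 = v_2 − 1.3333·q_1 = (-0.4444, -3.1111, -4.0000, -2.8889).
‖u_2‖ = 5.8500, so q_2 = (-0.0760, -0.5318, -0.6838, -0.4938).
r_{23} = q_2·v_3 = -1.2916.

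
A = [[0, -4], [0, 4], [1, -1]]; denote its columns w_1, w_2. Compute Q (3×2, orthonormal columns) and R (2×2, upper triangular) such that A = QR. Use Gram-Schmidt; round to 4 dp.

Q = [[0.0000, -0.7071], [0.0000, 0.7071], [1.0000, 0.0000]], R = [[1.0000, -1.0000], [0.0000, 5.6569]]

q_1 = w_1/‖w_1‖ = (0, 0, 1)/1.0000 = (0.0000, 0.0000, 1.0000).
r_{12} = q_1·w_2 = -1.0000.
u_2 = w_2 + 1.0000·q_1 = (-4.0000, 4.0000, 0.0000).
‖u_2‖ = 5.6569, so q_2 = (-0.7071, 0.7071, 0.0000).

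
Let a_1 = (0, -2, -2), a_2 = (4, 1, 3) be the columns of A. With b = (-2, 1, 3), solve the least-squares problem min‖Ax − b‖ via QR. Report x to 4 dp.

x = (-1.3333, -0.3333)

a_1 = (0, -2, -2); ‖a_1‖ = 2.8284, so q_1 = (0.0000, -0.7071, -0.7071).
q_1·a_2 = 0.0000·4 + (-0.7071)·1 + (-0.7071)·3 = -2.8284.
u_2 = a_2 + 2.8284·q_1 = (4.0000, -1.0000, 1.0000).
‖u_2‖ = 4.2426, so q_2 = (0.9428, -0.2357, 0.2357).
Qᵀb = (-2.8284, -1.4142).
Back-substitute: x_2 = -1.4142/4.2426 = -0.3333.
x_1 = (-2.8284 + 2.8284·(-0.3333))/2.8284 = -1.3333.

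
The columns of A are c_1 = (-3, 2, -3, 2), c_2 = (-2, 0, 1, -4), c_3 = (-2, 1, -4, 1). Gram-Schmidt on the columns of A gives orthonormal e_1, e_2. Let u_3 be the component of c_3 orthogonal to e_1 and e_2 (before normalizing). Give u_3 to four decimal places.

u_3 = (0.5681, -0.6967, -1.4664, -0.6507)

c_1 = (-3, 2, -3, 2); ‖c_1‖ = 5.0990, so e_1 = (-0.5883, 0.3922, -0.5883, 0.3922).
e_1·c_2 = (-0.5883)·(-2) + 0.3922·0 + (-0.5883)·1 + 0.3922·(-4) = -0.9806.
u_2 = c_2 + 0.9806·e_1 = (-2.5769, 0.3846, 0.4231, -3.6154).
‖u_2‖ = 4.4764, so e_2 = (-0.5757, 0.0859, 0.0945, -0.8076).
e_1·c_3 = (-0.5883)·(-2) + 0.3922·1 + (-0.5883)·(-4) + 0.3922·1 = 4.3146; e_2·c_3 = (-0.5757)·(-2) + 0.0859·1 + 0.0945·(-4) + (-0.8076)·1 = 0.0516.
u_3 = c_3 − 4.3146·e_1 − 0.0516·e_2 = (0.5681, -0.6967, -1.4664, -0.6507).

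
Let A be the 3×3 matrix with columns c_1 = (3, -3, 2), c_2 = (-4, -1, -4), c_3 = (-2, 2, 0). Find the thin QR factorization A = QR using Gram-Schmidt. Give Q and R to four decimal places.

q_1 = c_1/‖c_1‖ = (3, -3, 2)/4.6904 = (0.6396, -0.6396, 0.4264).
r_{12} = q_1·c_2 = -3.6244.
u_2 = c_2 + 3.6244·q_1 = (-1.6818, -3.3182, -2.4545).
‖u_2‖ = 4.4569, so q_2 = (-0.3774, -0.7445, -0.5507).
r_{13} = q_1·c_3 = -2.5584; r_{23} = q_2·c_3 = -0.7343.
u_3 = c_3 + 2.5584·q_1 + 0.7343·q_2 = (-0.6407, -0.1831, 0.6865).
‖u_3‖ = 0.9567, so q_3 = (-0.6697, -0.1913, 0.7175).

Q = [[0.6396, -0.3774, -0.6697], [-0.6396, -0.7445, -0.1913], [0.4264, -0.5507, 0.7175]], R = [[4.6904, -3.6244, -2.5584], [0.0000, 4.4569, -0.7343], [0.0000, 0.0000, 0.9567]]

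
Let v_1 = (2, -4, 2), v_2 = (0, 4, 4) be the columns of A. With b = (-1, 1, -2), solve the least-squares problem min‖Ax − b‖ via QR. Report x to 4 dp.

x = (-0.5000, -0.2500)

v_1 = (2, -4, 2); ‖v_1‖ = 4.8990, so e_1 = (0.4082, -0.8165, 0.4082).
e_1·v_2 = 0.4082·0 + (-0.8165)·4 + 0.4082·4 = -1.6330.
u_2 = v_2 + 1.6330·e_1 = (0.6667, 2.6667, 4.6667).
‖u_2‖ = 5.4160, so e_2 = (0.1231, 0.4924, 0.8616).
Qᵀb = (-2.0412, -1.3540).
Back-substitute: x_2 = -1.3540/5.4160 = -0.2500.
x_1 = (-2.0412 + 1.6330·(-0.2500))/4.8990 = -0.5000.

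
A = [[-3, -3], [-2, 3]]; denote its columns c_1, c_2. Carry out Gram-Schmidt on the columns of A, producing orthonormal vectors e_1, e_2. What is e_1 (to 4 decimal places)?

c_1 = (-3, -2); ‖c_1‖ = 3.6056, so e_1 = (-0.8321, -0.5547).

e_1 = (-0.8321, -0.5547)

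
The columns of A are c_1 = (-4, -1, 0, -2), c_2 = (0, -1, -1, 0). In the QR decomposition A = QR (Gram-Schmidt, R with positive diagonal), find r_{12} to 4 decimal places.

c_1 = (-4, -1, 0, -2); ‖c_1‖ = 4.5826, so e_1 = (-0.8729, -0.2182, 0.0000, -0.4364).
r_{12} = e_1·c_2 = 0.2182.

r_{12} = 0.2182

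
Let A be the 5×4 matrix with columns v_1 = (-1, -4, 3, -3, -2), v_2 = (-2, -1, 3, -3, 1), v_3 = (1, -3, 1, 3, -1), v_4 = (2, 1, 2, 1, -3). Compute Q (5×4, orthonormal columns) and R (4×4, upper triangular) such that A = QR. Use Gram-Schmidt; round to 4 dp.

Q = [[-0.1601, -0.4218, -0.0159, 0.3246], [-0.6405, 0.3691, -0.3596, 0.5474], [0.4804, 0.3841, 0.4733, 0.6286], [-0.4804, -0.3841, 0.7218, 0.0833], [-0.3203, 0.6251, 0.3543, -0.4392]], R = [[6.2450, 3.5228, 1.1209, 0.4804], [0.0000, 3.4044, -2.9223, -1.9658], [0.0000, 0.0000, 3.3472, 0.2142], [0.0000, 0.0000, 0.0000, 3.8547]]

q_1 = v_1/‖v_1‖ = (-1, -4, 3, -3, -2)/6.2450 = (-0.1601, -0.6405, 0.4804, -0.4804, -0.3203).
r_{12} = q_1·v_2 = 3.5228.
u_2 = v_2 − 3.5228·q_1 = (-1.4359, 1.2564, 1.3077, -1.3077, 2.1282).
‖u_2‖ = 3.4044, so q_2 = (-0.4218, 0.3691, 0.3841, -0.3841, 0.6251).
r_{13} = q_1·v_3 = 1.1209; r_{23} = q_2·v_3 = -2.9223.
u_3 = v_3 − 1.1209·q_1 + 2.9223·q_2 = (-0.0531, -1.2035, 1.5841, 2.4159, 1.1858).
‖u_3‖ = 3.3472, so q_3 = (-0.0159, -0.3596, 0.4733, 0.7218, 0.3543).
r_{14} = q_1·v_4 = 0.4804; r_{24} = q_2·v_4 = -1.9658; r_{34} = q_3·v_4 = 0.2142.
u_4 = v_4 − 0.4804·q_1 + 1.9658·q_2 − 0.2142·q_3 = (1.2512, 2.1102, 2.4230, 0.3211, -1.6931).
‖u_4‖ = 3.8547, so q_4 = (0.3246, 0.5474, 0.6286, 0.0833, -0.4392).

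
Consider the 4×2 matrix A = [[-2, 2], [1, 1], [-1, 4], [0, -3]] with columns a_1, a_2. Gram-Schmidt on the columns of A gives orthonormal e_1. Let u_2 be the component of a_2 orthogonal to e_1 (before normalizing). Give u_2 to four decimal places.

u_2 = (-0.3333, 2.1667, 2.8333, -3.0000)

a_1 = (-2, 1, -1, 0); ‖a_1‖ = 2.4495, so e_1 = (-0.8165, 0.4082, -0.4082, 0.0000).
e_1·a_2 = (-0.8165)·2 + 0.4082·1 + (-0.4082)·4 + 0.0000·(-3) = -2.8577.
u_2 = a_2 + 2.8577·e_1 = (-0.3333, 2.1667, 2.8333, -3.0000).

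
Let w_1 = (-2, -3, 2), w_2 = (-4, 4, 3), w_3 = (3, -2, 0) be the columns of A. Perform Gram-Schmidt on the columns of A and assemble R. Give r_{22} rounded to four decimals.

r_{22} = 6.3847

w_1 = (-2, -3, 2); ‖w_1‖ = 4.1231, so q_1 = (-0.4851, -0.7276, 0.4851).
q_1·w_2 = (-0.4851)·(-4) + (-0.7276)·4 + 0.4851·3 = 0.4851.
u_2 = w_2 − 0.4851·q_1 = (-3.7647, 4.3529, 2.7647).
r_{22} = ‖u_2‖ = 6.3847.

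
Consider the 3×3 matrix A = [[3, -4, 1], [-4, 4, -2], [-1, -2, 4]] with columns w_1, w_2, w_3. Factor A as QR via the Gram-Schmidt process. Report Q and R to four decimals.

Q = [[0.5883, -0.3162, -0.7442], [-0.7845, 0.0000, -0.6202], [-0.1961, -0.9487, 0.2481]], R = [[5.0990, -5.0990, 1.3728], [0.0000, 3.1623, -4.1110], [0.0000, 0.0000, 1.4884]]

w_1 = (3, -4, -1); ‖w_1‖ = 5.0990, so e_1 = (0.5883, -0.7845, -0.1961).
e_1·w_2 = 0.5883·(-4) + (-0.7845)·4 + (-0.1961)·(-2) = -5.0990.
u_2 = w_2 + 5.0990·e_1 = (-1.0000, 0.0000, -3.0000).
‖u_2‖ = 3.1623, so e_2 = (-0.3162, 0.0000, -0.9487).
e_1·w_3 = 0.5883·1 + (-0.7845)·(-2) + (-0.1961)·4 = 1.3728; e_2·w_3 = (-0.3162)·1 + 0.0000·(-2) + (-0.9487)·4 = -4.1110.
u_3 = w_3 − 1.3728·e_1 + 4.1110·e_2 = (-1.1077, -0.9231, 0.3692).
‖u_3‖ = 1.4884, so e_3 = (-0.7442, -0.6202, 0.2481).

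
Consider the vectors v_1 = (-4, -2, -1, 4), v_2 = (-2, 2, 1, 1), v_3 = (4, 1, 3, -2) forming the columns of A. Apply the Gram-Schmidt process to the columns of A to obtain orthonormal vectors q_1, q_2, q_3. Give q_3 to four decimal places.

q_3 = (0.3473, -0.2604, 0.7987, 0.4167)

v_1 = (-4, -2, -1, 4); ‖v_1‖ = 6.0828, so q_1 = (-0.6576, -0.3288, -0.1644, 0.6576).
q_1·v_2 = (-0.6576)·(-2) + (-0.3288)·2 + (-0.1644)·1 + 0.6576·1 = 1.1508.
u_2 = v_2 − 1.1508·q_1 = (-1.2432, 2.3784, 1.1892, 0.2432).
‖u_2‖ = 2.9454, so q_2 = (-0.4221, 0.8075, 0.4037, 0.0826).
q_1·v_3 = (-0.6576)·4 + (-0.3288)·1 + (-0.1644)·3 + 0.6576·(-2) = -4.7676; q_2·v_3 = (-0.4221)·4 + 0.8075·1 + 0.4037·3 + 0.0826·(-2) = 0.1652.
u_3 = v_3 + 4.7676·q_1 − 0.1652·q_2 = (0.9346, -0.7009, 2.1495, 1.1215).
‖u_3‖ = 2.6913, so q_3 = (0.3473, -0.2604, 0.7987, 0.4167).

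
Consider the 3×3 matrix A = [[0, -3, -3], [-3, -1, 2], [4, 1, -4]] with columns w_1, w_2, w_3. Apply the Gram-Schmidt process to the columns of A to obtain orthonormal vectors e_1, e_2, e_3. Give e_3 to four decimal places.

e_1 = w_1/‖w_1‖ = (0, -3, 4)/5.0000 = (0.0000, -0.6000, 0.8000).
r_{12} = e_1·w_2 = 1.4000.
u_2 = w_2 − 1.4000·e_1 = (-3.0000, -0.1600, -0.1200).
‖u_2‖ = 3.0067, so e_2 = (-0.9978, -0.0532, -0.0399).
r_{13} = e_1·w_3 = -4.4000; r_{23} = e_2·w_3 = 3.0466.
u_3 = w_3 + 4.4000·e_1 − 3.0466·e_2 = (0.0398, -0.4779, -0.3584).
‖u_3‖ = 0.5987, so e_3 = (0.0665, -0.7982, -0.5987).

e_3 = (0.0665, -0.7982, -0.5987)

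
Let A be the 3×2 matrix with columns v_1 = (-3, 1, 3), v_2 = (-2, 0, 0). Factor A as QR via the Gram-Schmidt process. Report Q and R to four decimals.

Q = [[-0.6882, -0.7255], [0.2294, -0.2176], [0.6882, -0.6529]], R = [[4.3589, 1.3765], [0.0000, 1.4510]]

e_1 = v_1/‖v_1‖ = (-3, 1, 3)/4.3589 = (-0.6882, 0.2294, 0.6882).
r_{12} = e_1·v_2 = 1.3765.
u_2 = v_2 − 1.3765·e_1 = (-1.0526, -0.3158, -0.9474).
‖u_2‖ = 1.4510, so e_2 = (-0.7255, -0.2176, -0.6529).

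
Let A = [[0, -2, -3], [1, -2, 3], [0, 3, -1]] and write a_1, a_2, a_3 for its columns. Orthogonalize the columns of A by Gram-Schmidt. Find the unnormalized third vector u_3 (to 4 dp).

u_3 = (-2.5385, 0.0000, -1.6923)

a_1 = (0, 1, 0); ‖a_1‖ = 1.0000, so q_1 = (0.0000, 1.0000, 0.0000).
q_1·a_2 = 0.0000·(-2) + 1.0000·(-2) + 0.0000·3 = -2.0000.
u_2 = a_2 + 2.0000·q_1 = (-2.0000, 0.0000, 3.0000).
‖u_2‖ = 3.6056, so q_2 = (-0.5547, 0.0000, 0.8321).
q_1·a_3 = 0.0000·(-3) + 1.0000·3 + 0.0000·(-1) = 3.0000; q_2·a_3 = (-0.5547)·(-3) + 0.0000·3 + 0.8321·(-1) = 0.8321.
u_3 = a_3 − 3.0000·q_1 − 0.8321·q_2 = (-2.5385, 0.0000, -1.6923).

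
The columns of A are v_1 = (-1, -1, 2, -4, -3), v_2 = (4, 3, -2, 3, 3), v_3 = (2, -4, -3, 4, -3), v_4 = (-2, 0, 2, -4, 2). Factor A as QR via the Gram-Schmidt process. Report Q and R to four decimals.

v_1 = (-1, -1, 2, -4, -3); ‖v_1‖ = 5.5678, so e_1 = (-0.1796, -0.1796, 0.3592, -0.7184, -0.5388).
e_1·v_2 = (-0.1796)·4 + (-0.1796)·3 + 0.3592·(-2) + (-0.7184)·3 + (-0.5388)·3 = -5.7474.
u_2 = v_2 + 5.7474·e_1 = (2.9677, 1.9677, 0.0645, -1.1290, -0.0968).
‖u_2‖ = 3.7373, so e_2 = (0.7941, 0.5265, 0.0173, -0.3021, -0.0259).
e_1·v_3 = (-0.1796)·2 + (-0.1796)·(-4) + 0.3592·(-3) + (-0.7184)·4 + (-0.5388)·(-3) = -1.9757; e_2·v_3 = 0.7941·2 + 0.5265·(-4) + 0.0173·(-3) + (-0.3021)·4 + (-0.0259)·(-3) = -1.7004.
u_3 = v_3 + 1.9757·e_1 + 1.7004·e_2 = (2.9954, -3.4596, -2.2610, 2.0670, -4.1085).
‖u_3‖ = 6.8706, so e_3 = (0.4360, -0.5035, -0.3291, 0.3008, -0.5980).
e_1·v_4 = (-0.1796)·(-2) + (-0.1796)·0 + 0.3592·2 + (-0.7184)·(-4) + (-0.5388)·2 = 2.8737; e_2·v_4 = 0.7941·(-2) + 0.5265·0 + 0.0173·2 + (-0.3021)·(-4) + (-0.0259)·2 = -0.3970; e_3·v_4 = 0.4360·(-2) + (-0.5035)·0 + (-0.3291)·2 + 0.3008·(-4) + (-0.5980)·2 = -3.9294.
u_4 = v_4 − 2.8737·e_1 + 0.3970·e_2 + 3.9294·e_3 = (0.5445, -1.2534, -0.3185, -0.8733, 1.1884).
‖u_4‖ = 2.0356, so e_4 = (0.2675, -0.6157, -0.1565, -0.4290, 0.5838).

Q = [[-0.1796, 0.7941, 0.4360, 0.2675], [-0.1796, 0.5265, -0.5035, -0.6157], [0.3592, 0.0173, -0.3291, -0.1565], [-0.7184, -0.3021, 0.3008, -0.4290], [-0.5388, -0.0259, -0.5980, 0.5838]], R = [[5.5678, -5.7474, -1.9757, 2.8737], [0.0000, 3.7373, -1.7004, -0.3970], [0.0000, 0.0000, 6.8706, -3.9294], [0.0000, 0.0000, 0.0000, 2.0356]]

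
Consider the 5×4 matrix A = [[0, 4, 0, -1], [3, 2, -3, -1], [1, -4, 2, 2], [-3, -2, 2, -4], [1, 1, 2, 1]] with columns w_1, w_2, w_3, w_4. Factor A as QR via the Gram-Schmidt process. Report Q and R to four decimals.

q_1 = w_1/‖w_1‖ = (0, 3, 1, -3, 1)/4.4721 = (0.0000, 0.6708, 0.2236, -0.6708, 0.2236).
r_{12} = q_1·w_2 = 2.0125.
u_2 = w_2 − 2.0125·q_1 = (4.0000, 0.6500, -4.4500, -0.6500, 0.5500).
‖u_2‖ = 6.0787, so q_2 = (0.6580, 0.1069, -0.7321, -0.1069, 0.0905).
r_{13} = q_1·w_3 = -2.4597; r_{23} = q_2·w_3 = -1.8178.
u_3 = w_3 + 2.4597·q_1 + 1.8178·q_2 = (1.1962, -1.1556, 1.2192, 0.1556, 2.7145).
‖u_3‖ = 3.4125, so q_3 = (0.3505, -0.3386, 0.3573, 0.0456, 0.7954).
r_{14} = q_1·w_4 = 2.6833; r_{24} = q_2·w_4 = -1.7109; r_{34} = q_3·w_4 = 1.3157.
u_4 = w_4 − 2.6833·q_1 + 1.7109·q_2 − 1.3157·q_3 = (-0.3353, -2.1715, -0.3226, -2.4429, -0.4917).
‖u_4‖ = 3.3379, so q_4 = (-0.1005, -0.6506, -0.0966, -0.7319, -0.1473).

Q = [[0.0000, 0.6580, 0.3505, -0.1005], [0.6708, 0.1069, -0.3386, -0.6506], [0.2236, -0.7321, 0.3573, -0.0966], [-0.6708, -0.1069, 0.0456, -0.7319], [0.2236, 0.0905, 0.7954, -0.1473]], R = [[4.4721, 2.0125, -2.4597, 2.6833], [0.0000, 6.0787, -1.8178, -1.7109], [0.0000, 0.0000, 3.4125, 1.3157], [0.0000, 0.0000, 0.0000, 3.3379]]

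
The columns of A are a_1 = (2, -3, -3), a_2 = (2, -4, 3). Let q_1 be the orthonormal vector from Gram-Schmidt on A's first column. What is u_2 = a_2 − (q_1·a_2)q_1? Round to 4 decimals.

u_2 = (1.3636, -3.0455, 3.9545)

a_1 = (2, -3, -3); ‖a_1‖ = 4.6904, so q_1 = (0.4264, -0.6396, -0.6396).
q_1·a_2 = 0.4264·2 + (-0.6396)·(-4) + (-0.6396)·3 = 1.4924.
u_2 = a_2 − 1.4924·q_1 = (1.3636, -3.0455, 3.9545).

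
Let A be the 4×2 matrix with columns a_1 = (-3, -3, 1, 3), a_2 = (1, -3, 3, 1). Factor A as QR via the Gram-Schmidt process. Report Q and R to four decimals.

a_1 = (-3, -3, 1, 3); ‖a_1‖ = 5.2915, so q_1 = (-0.5669, -0.5669, 0.1890, 0.5669).
q_1·a_2 = (-0.5669)·1 + (-0.5669)·(-3) + 0.1890·3 + 0.5669·1 = 2.2678.
u_2 = a_2 − 2.2678·q_1 = (2.2857, -1.7143, 2.5714, -0.2857).
‖u_2‖ = 3.8545, so q_2 = (0.5930, -0.4447, 0.6671, -0.0741).

Q = [[-0.5669, 0.5930], [-0.5669, -0.4447], [0.1890, 0.6671], [0.5669, -0.0741]], R = [[5.2915, 2.2678], [0.0000, 3.8545]]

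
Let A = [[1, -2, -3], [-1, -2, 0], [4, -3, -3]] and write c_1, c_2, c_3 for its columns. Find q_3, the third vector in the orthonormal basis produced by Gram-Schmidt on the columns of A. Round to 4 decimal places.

c_1 = (1, -1, 4); ‖c_1‖ = 4.2426, so q_1 = (0.2357, -0.2357, 0.9428).
q_1·c_2 = 0.2357·(-2) + (-0.2357)·(-2) + 0.9428·(-3) = -2.8284.
u_2 = c_2 + 2.8284·q_1 = (-1.3333, -2.6667, -0.3333).
‖u_2‖ = 3.0000, so q_2 = (-0.4444, -0.8889, -0.1111).
q_1·c_3 = 0.2357·(-3) + (-0.2357)·0 + 0.9428·(-3) = -3.5355; q_2·c_3 = (-0.4444)·(-3) + (-0.8889)·0 + (-0.1111)·(-3) = 1.6667.
u_3 = c_3 + 3.5355·q_1 − 1.6667·q_2 = (-1.4259, 0.6481, 0.5185).
‖u_3‖ = 1.6499, so q_3 = (-0.8642, 0.3928, 0.3143).

q_3 = (-0.8642, 0.3928, 0.3143)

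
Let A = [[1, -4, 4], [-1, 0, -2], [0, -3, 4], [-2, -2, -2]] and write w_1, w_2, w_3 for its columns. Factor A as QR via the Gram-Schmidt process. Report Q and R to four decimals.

w_1 = (1, -1, 0, -2); ‖w_1‖ = 2.4495, so e_1 = (0.4082, -0.4082, 0.0000, -0.8165).
e_1·w_2 = 0.4082·(-4) + (-0.4082)·0 + 0.0000·(-3) + (-0.8165)·(-2) = 0.0000.
u_2 = w_2 + 0.0000·e_1 = (-4.0000, 0.0000, -3.0000, -2.0000).
‖u_2‖ = 5.3852, so e_2 = (-0.7428, 0.0000, -0.5571, -0.3714).
e_1·w_3 = 0.4082·4 + (-0.4082)·(-2) + 0.0000·4 + (-0.8165)·(-2) = 4.0825; e_2·w_3 = (-0.7428)·4 + 0.0000·(-2) + (-0.5571)·4 + (-0.3714)·(-2) = -4.4567.
u_3 = w_3 − 4.0825·e_1 + 4.4567·e_2 = (-0.9770, -0.3333, 1.5172, -0.3218).
‖u_3‖ = 1.8631, so e_3 = (-0.5244, -0.1789, 0.8143, -0.1727).

Q = [[0.4082, -0.7428, -0.5244], [-0.4082, 0.0000, -0.1789], [0.0000, -0.5571, 0.8143], [-0.8165, -0.3714, -0.1727]], R = [[2.4495, 0.0000, 4.0825], [0.0000, 5.3852, -4.4567], [0.0000, 0.0000, 1.8631]]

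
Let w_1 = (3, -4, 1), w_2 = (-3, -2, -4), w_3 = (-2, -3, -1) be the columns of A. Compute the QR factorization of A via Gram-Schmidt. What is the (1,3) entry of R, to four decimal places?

e_1 = w_1/‖w_1‖ = (3, -4, 1)/5.0990 = (0.5883, -0.7845, 0.1961).
r_{13} = e_1·w_3 = 0.9806.

r_{13} = 0.9806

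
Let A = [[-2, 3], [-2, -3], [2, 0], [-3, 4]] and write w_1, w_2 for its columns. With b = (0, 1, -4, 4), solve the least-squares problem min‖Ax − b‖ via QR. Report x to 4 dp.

w_1 = (-2, -2, 2, -3); ‖w_1‖ = 4.5826, so q_1 = (-0.4364, -0.4364, 0.4364, -0.6547).
q_1·w_2 = (-0.4364)·3 + (-0.4364)·(-3) + 0.4364·0 + (-0.6547)·4 = -2.6186.
u_2 = w_2 + 2.6186·q_1 = (1.8571, -4.1429, 1.1429, 2.2857).
‖u_2‖ = 5.2099, so q_2 = (0.3565, -0.7952, 0.2194, 0.4387).
Qᵀb = (-4.8008, 0.0823).
Back-substitute: x_2 = 0.0823/5.2099 = 0.0158.
x_1 = (-4.8008 + 2.6186·0.0158)/4.5826 = -1.0386.

x = (-1.0386, 0.0158)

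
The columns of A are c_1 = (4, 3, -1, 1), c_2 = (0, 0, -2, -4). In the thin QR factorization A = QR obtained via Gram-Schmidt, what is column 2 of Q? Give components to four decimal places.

e_1 = c_1/‖c_1‖ = (4, 3, -1, 1)/5.1962 = (0.7698, 0.5774, -0.1925, 0.1925).
r_{12} = e_1·c_2 = -0.3849.
u_2 = c_2 + 0.3849·e_1 = (0.2963, 0.2222, -2.0741, -3.9259).
‖u_2‖ = 4.4555, so e_2 = (0.0665, 0.0499, -0.4655, -0.8811).

e_2 = (0.0665, 0.0499, -0.4655, -0.8811)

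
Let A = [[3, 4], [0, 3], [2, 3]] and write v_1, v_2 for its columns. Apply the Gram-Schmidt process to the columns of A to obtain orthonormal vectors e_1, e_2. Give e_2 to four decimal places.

v_1 = (3, 0, 2); ‖v_1‖ = 3.6056, so e_1 = (0.8321, 0.0000, 0.5547).
e_1·v_2 = 0.8321·4 + 0.0000·3 + 0.5547·3 = 4.9923.
u_2 = v_2 − 4.9923·e_1 = (-0.1538, 3.0000, 0.2308).
‖u_2‖ = 3.0128, so e_2 = (-0.0511, 0.9958, 0.0766).

e_2 = (-0.0511, 0.9958, 0.0766)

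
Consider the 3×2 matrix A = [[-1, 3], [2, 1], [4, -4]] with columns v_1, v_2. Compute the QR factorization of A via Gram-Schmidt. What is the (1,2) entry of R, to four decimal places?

r_{12} = -3.7097

v_1 = (-1, 2, 4); ‖v_1‖ = 4.5826, so q_1 = (-0.2182, 0.4364, 0.8729).
r_{12} = q_1·v_2 = -3.7097.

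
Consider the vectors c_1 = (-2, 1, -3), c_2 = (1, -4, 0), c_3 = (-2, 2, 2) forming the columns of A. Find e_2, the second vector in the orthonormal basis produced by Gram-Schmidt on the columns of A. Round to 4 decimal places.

c_1 = (-2, 1, -3); ‖c_1‖ = 3.7417, so e_1 = (-0.5345, 0.2673, -0.8018).
e_1·c_2 = (-0.5345)·1 + 0.2673·(-4) + (-0.8018)·0 = -1.6036.
u_2 = c_2 + 1.6036·e_1 = (0.1429, -3.5714, -1.2857).
‖u_2‖ = 3.7985, so e_2 = (0.0376, -0.9402, -0.3385).

e_2 = (0.0376, -0.9402, -0.3385)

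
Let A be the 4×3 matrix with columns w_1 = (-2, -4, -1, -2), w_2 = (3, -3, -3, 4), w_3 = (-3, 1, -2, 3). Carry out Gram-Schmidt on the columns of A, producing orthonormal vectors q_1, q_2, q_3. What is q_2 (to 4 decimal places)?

q_1 = w_1/‖w_1‖ = (-2, -4, -1, -2)/5.0000 = (-0.4000, -0.8000, -0.2000, -0.4000).
r_{12} = q_1·w_2 = 0.2000.
u_2 = w_2 − 0.2000·q_1 = (3.0800, -2.8400, -2.9600, 4.0800).
‖u_2‖ = 6.5544, so q_2 = (0.4699, -0.4333, -0.4516, 0.6225).

q_2 = (0.4699, -0.4333, -0.4516, 0.6225)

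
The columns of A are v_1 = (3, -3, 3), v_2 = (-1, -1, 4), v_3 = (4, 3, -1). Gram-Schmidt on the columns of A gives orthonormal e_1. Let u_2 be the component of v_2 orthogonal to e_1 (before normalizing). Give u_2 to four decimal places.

e_1 = v_1/‖v_1‖ = (3, -3, 3)/5.1962 = (0.5774, -0.5774, 0.5774).
r_{12} = e_1·v_2 = 2.3094.
u_2 = v_2 − 2.3094·e_1 = (-2.3333, 0.3333, 2.6667).

u_2 = (-2.3333, 0.3333, 2.6667)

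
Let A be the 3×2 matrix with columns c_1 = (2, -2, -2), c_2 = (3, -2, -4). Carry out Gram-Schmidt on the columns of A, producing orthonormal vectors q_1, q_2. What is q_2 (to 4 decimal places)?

q_2 = (0.0000, 0.7071, -0.7071)

q_1 = c_1/‖c_1‖ = (2, -2, -2)/3.4641 = (0.5774, -0.5774, -0.5774).
r_{12} = q_1·c_2 = 5.1962.
u_2 = c_2 − 5.1962·q_1 = (0.0000, 1.0000, -1.0000).
‖u_2‖ = 1.4142, so q_2 = (0.0000, 0.7071, -0.7071).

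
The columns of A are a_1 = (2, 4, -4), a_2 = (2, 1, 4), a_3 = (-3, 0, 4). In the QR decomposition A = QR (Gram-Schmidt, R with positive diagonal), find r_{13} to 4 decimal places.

r_{13} = -3.6667

e_1 = a_1/‖a_1‖ = (2, 4, -4)/6.0000 = (0.3333, 0.6667, -0.6667).
r_{13} = e_1·a_3 = -3.6667.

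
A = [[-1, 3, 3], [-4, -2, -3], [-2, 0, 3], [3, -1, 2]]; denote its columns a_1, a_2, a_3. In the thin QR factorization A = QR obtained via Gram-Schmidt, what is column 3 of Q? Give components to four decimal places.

q_1 = a_1/‖a_1‖ = (-1, -4, -2, 3)/5.4772 = (-0.1826, -0.7303, -0.3651, 0.5477).
r_{12} = q_1·a_2 = 0.3651.
u_2 = a_2 − 0.3651·q_1 = (3.0667, -1.7333, 0.1333, -1.2000).
‖u_2‖ = 3.7238, so q_2 = (0.8235, -0.4655, 0.0358, -0.3223).
r_{13} = q_1·a_3 = 1.6432; r_{23} = q_2·a_3 = 3.3299.
u_3 = a_3 − 1.6432·q_1 − 3.3299·q_2 = (0.5577, -0.2500, 3.4808, 2.1731).
‖u_3‖ = 4.1487, so q_3 = (0.1344, -0.0603, 0.8390, 0.5238).

q_3 = (0.1344, -0.0603, 0.8390, 0.5238)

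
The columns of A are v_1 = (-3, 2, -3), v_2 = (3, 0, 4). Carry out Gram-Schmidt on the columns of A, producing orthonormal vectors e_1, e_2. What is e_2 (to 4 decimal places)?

e_2 = (0.0613, 0.8577, 0.5105)

v_1 = (-3, 2, -3); ‖v_1‖ = 4.6904, so e_1 = (-0.6396, 0.4264, -0.6396).
e_1·v_2 = (-0.6396)·3 + 0.4264·0 + (-0.6396)·4 = -4.4772.
u_2 = v_2 + 4.4772·e_1 = (0.1364, 1.9091, 1.1364).
‖u_2‖ = 2.2259, so e_2 = (0.0613, 0.8577, 0.5105).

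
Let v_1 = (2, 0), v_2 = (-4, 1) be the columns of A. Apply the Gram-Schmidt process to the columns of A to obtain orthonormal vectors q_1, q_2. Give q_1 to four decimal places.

v_1 = (2, 0); ‖v_1‖ = 2.0000, so q_1 = (1.0000, 0.0000).

q_1 = (1.0000, 0.0000)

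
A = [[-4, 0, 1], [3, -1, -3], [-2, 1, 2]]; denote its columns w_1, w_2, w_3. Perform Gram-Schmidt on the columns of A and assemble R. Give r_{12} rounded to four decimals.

e_1 = w_1/‖w_1‖ = (-4, 3, -2)/5.3852 = (-0.7428, 0.5571, -0.3714).
r_{12} = e_1·w_2 = -0.9285.

r_{12} = -0.9285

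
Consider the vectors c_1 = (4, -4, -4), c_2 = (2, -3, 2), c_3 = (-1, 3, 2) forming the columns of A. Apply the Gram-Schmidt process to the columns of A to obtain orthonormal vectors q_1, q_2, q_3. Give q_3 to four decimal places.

q_1 = c_1/‖c_1‖ = (4, -4, -4)/6.9282 = (0.5774, -0.5774, -0.5774).
r_{12} = q_1·c_2 = 1.7321.
u_2 = c_2 − 1.7321·q_1 = (1.0000, -2.0000, 3.0000).
‖u_2‖ = 3.7417, so q_2 = (0.2673, -0.5345, 0.8018).
r_{13} = q_1·c_3 = -3.4641; r_{23} = q_2·c_3 = -0.2673.
u_3 = c_3 + 3.4641·q_1 + 0.2673·q_2 = (1.0714, 0.8571, 0.2143).
‖u_3‖ = 1.3887, so q_3 = (0.7715, 0.6172, 0.1543).

q_3 = (0.7715, 0.6172, 0.1543)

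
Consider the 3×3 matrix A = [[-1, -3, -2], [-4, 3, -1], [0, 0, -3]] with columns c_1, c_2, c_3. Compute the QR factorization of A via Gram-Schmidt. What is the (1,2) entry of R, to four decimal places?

e_1 = c_1/‖c_1‖ = (-1, -4, 0)/4.1231 = (-0.2425, -0.9701, 0.0000).
r_{12} = e_1·c_2 = -2.1828.

r_{12} = -2.1828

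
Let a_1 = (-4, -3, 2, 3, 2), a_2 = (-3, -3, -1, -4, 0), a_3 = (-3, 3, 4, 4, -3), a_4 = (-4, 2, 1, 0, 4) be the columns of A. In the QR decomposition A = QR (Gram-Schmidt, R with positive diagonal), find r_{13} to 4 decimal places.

r_{13} = 2.6232

a_1 = (-4, -3, 2, 3, 2); ‖a_1‖ = 6.4807, so e_1 = (-0.6172, -0.4629, 0.3086, 0.4629, 0.3086).
r_{13} = e_1·a_3 = 2.6232.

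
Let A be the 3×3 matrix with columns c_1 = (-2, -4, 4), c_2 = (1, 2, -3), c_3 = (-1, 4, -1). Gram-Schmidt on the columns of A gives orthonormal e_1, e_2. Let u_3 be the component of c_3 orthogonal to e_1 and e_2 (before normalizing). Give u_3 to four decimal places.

e_1 = c_1/‖c_1‖ = (-2, -4, 4)/6.0000 = (-0.3333, -0.6667, 0.6667).
r_{12} = e_1·c_2 = -3.6667.
u_2 = c_2 + 3.6667·e_1 = (-0.2222, -0.4444, -0.5556).
‖u_2‖ = 0.7454, so e_2 = (-0.2981, -0.5963, -0.7454).
r_{13} = e_1·c_3 = -3.0000; r_{23} = e_2·c_3 = -1.3416.
u_3 = c_3 + 3.0000·e_1 + 1.3416·e_2 = (-2.4000, 1.2000, 0.0000).

u_3 = (-2.4000, 1.2000, 0.0000)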